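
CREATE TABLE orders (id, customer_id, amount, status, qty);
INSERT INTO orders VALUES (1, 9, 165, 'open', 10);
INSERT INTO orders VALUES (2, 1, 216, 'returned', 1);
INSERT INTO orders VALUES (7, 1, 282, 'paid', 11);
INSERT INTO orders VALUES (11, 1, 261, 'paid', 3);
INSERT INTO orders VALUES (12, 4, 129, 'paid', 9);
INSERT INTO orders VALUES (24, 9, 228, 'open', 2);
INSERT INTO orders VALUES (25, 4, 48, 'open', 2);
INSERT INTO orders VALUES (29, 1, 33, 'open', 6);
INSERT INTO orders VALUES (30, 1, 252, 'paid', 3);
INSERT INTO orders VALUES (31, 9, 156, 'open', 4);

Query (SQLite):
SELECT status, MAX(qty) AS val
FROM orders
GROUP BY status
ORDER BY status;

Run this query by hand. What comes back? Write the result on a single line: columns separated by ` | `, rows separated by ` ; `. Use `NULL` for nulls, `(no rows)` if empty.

Partition orders by status; compute MAX(qty) within each group.
  open: ids {1, 24, 25, 29, 31} → MAX(qty)=10
  paid: ids {7, 11, 12, 30} → MAX(qty)=11
  returned: ids {2} → MAX(qty)=1

open | 10 ; paid | 11 ; returned | 1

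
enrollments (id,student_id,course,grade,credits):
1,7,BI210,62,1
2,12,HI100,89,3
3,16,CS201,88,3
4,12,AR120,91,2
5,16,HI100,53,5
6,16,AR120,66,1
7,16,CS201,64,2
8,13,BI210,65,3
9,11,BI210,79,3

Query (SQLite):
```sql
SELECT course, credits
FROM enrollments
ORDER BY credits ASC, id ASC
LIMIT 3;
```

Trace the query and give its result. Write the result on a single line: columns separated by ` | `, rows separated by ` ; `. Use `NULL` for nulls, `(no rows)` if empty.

Sort by credits asc, tiebreak id asc: (1, id=1), (1, id=6), (2, id=4), (2, id=7), (3, id=2), (3, id=3) …. Take first 3.

BI210 | 1 ; AR120 | 1 ; AR120 | 2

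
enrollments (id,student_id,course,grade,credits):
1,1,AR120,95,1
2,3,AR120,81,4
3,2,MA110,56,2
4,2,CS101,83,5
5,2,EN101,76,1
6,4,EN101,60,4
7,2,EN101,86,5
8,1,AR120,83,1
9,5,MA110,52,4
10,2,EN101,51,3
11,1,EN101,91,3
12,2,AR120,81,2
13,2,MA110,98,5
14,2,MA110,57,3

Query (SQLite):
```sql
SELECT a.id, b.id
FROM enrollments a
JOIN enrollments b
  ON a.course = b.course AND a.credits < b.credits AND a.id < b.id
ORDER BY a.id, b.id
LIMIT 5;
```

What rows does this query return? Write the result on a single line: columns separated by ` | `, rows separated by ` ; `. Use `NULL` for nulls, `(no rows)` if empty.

1 | 2 ; 1 | 12 ; 3 | 9 ; 3 | 13 ; 3 | 14

Pairs (a,b) with same course, a.credits < b.credits, a.id < b.id.
course groups: AR120:{1,2,8,12} CS101:{4} EN101:{5,6,7,10,11} MA110:{3,9,13,14}
Ordered by (a.id, b.id); first 5.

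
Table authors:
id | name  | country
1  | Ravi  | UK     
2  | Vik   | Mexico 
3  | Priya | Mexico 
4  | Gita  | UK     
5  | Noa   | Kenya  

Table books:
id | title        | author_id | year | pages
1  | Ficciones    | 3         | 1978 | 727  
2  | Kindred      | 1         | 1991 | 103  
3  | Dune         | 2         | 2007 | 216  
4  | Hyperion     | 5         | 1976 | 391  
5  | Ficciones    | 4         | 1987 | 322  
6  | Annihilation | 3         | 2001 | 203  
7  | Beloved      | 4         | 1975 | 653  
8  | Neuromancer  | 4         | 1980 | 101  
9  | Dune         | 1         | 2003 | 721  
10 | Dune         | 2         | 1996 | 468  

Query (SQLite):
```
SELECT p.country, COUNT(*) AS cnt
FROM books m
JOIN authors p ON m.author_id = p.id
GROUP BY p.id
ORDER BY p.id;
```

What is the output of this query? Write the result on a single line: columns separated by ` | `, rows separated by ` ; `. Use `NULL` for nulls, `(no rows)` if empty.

UK | 2 ; Mexico | 2 ; Mexico | 2 ; UK | 3 ; Kenya | 1

Join each books row to its authors via author_id.
Group joined rows by authors.id; compute COUNT(*) per group.
  1: ids {2, 9} → COUNT(*)=2
  2: ids {3, 10} → COUNT(*)=2
  3: ids {1, 6} → COUNT(*)=2
  4: ids {5, 7, 8} → COUNT(*)=3
  5: ids {4} → COUNT(*)=1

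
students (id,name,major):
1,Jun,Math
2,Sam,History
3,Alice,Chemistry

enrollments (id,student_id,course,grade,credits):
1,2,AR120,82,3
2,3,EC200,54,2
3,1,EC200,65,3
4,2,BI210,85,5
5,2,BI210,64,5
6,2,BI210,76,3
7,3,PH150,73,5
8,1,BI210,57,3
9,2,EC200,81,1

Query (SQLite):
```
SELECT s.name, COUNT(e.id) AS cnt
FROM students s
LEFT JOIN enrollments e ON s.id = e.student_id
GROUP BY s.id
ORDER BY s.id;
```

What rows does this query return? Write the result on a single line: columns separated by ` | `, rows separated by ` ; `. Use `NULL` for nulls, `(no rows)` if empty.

LEFT JOIN keeps every students row; unmatched ones get NULL for enrollments columns.
Group by students.id and compute COUNT(e.id). COUNT(col) of an all-NULL group is 0.
  1: ids {3, 8} → COUNT(e.id)=2
  2: ids {1, 4, 5, 6, 9} → COUNT(e.id)=5
  3: ids {2, 7} → COUNT(e.id)=2

Jun | 2 ; Sam | 5 ; Alice | 2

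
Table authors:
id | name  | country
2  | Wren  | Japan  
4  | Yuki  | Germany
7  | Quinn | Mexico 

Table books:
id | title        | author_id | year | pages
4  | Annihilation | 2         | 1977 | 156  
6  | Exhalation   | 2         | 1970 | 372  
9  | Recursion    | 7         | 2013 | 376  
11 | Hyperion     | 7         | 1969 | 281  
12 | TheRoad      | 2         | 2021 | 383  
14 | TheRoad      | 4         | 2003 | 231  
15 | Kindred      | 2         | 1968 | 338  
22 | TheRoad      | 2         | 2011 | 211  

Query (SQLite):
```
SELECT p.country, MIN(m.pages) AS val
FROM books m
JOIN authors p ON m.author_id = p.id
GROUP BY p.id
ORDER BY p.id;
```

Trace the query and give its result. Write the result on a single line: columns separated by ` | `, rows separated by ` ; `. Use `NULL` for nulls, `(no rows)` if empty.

Japan | 156 ; Germany | 231 ; Mexico | 281

Join each books row to its authors via author_id.
Group joined rows by authors.id; compute MIN(m.pages) per group.
  2: ids {4, 6, 12, 15, 22} → MIN(m.pages)=156
  4: ids {14} → MIN(m.pages)=231
  7: ids {9, 11} → MIN(m.pages)=281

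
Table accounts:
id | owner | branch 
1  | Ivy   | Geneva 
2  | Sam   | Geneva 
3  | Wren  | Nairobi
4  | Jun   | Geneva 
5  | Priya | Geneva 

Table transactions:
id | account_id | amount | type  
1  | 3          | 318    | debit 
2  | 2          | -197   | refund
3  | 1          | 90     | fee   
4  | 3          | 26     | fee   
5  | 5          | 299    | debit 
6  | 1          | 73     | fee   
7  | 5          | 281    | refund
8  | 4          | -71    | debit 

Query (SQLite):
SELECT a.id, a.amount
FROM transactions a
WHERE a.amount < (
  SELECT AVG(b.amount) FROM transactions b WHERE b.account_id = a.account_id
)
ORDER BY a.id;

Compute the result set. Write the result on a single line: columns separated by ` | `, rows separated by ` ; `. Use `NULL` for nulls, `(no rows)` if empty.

For each transactions row a, compute AVG(amount) over rows sharing a.account_id.
Keep row a if a.amount < that per-group AVG.
  account_id=1: AVG(amount) = 81.5
  account_id=2: AVG(amount) = -197.0
  account_id=3: AVG(amount) = 172.0
  account_id=4: AVG(amount) = -71.0
  account_id=5: AVG(amount) = 290.0

4 | 26 ; 6 | 73 ; 7 | 281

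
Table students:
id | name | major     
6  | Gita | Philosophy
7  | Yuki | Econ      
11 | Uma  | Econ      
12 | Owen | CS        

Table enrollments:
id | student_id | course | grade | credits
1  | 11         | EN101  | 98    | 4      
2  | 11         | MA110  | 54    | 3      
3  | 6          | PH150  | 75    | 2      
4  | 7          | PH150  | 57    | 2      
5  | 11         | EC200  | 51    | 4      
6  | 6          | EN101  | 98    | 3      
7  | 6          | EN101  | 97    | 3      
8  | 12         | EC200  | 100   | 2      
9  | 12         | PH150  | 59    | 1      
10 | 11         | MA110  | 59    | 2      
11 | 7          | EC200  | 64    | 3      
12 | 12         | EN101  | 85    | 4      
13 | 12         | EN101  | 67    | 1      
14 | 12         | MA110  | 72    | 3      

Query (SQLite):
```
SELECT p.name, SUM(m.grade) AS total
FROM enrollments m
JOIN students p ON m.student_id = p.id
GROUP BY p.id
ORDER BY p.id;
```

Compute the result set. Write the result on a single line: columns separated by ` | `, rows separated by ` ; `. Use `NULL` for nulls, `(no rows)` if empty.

Join each enrollments row to its students via student_id.
Group joined rows by students.id; compute SUM(m.grade) per group.
  6: ids {3, 6, 7} → SUM(m.grade)=270
  7: ids {4, 11} → SUM(m.grade)=121
  11: ids {1, 2, 5, 10} → SUM(m.grade)=262
  12: ids {8, 9, 12, 13, 14} → SUM(m.grade)=383

Gita | 270 ; Yuki | 121 ; Uma | 262 ; Owen | 383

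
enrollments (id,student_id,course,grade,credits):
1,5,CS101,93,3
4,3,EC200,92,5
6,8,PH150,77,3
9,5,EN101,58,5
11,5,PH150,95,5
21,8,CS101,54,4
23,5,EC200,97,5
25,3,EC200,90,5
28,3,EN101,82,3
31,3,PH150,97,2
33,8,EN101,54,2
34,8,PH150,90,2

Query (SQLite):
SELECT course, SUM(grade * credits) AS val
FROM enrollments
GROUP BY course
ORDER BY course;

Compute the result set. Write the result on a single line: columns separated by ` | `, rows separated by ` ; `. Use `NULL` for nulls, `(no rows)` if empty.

CS101 | 495 ; EC200 | 1395 ; EN101 | 644 ; PH150 | 1080

For each row compute grade * credits.
Group by course; take SUM of the expression per group.
  CS101: ids {1, 21} → SUM(grade * credits)=495
  EC200: ids {4, 23, 25} → SUM(grade * credits)=1395
  EN101: ids {9, 28, 33} → SUM(grade * credits)=644
  PH150: ids {6, 11, 31, 34} → SUM(grade * credits)=1080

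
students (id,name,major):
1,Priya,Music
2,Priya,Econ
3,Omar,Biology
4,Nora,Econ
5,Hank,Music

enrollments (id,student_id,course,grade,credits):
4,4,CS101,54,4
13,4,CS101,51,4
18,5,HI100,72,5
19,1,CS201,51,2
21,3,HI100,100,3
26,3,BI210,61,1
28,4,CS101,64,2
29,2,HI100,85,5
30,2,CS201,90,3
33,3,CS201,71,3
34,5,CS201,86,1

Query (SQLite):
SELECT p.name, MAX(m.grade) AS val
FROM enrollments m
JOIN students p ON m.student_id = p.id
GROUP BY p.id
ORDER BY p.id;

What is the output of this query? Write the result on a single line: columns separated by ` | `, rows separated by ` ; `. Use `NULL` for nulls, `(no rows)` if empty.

Join each enrollments row to its students via student_id.
Group joined rows by students.id; compute MAX(m.grade) per group.
  1: ids {19} → MAX(m.grade)=51
  2: ids {29, 30} → MAX(m.grade)=90
  3: ids {21, 26, 33} → MAX(m.grade)=100
  4: ids {4, 13, 28} → MAX(m.grade)=64
  5: ids {18, 34} → MAX(m.grade)=86

Priya | 51 ; Priya | 90 ; Omar | 100 ; Nora | 64 ; Hank | 86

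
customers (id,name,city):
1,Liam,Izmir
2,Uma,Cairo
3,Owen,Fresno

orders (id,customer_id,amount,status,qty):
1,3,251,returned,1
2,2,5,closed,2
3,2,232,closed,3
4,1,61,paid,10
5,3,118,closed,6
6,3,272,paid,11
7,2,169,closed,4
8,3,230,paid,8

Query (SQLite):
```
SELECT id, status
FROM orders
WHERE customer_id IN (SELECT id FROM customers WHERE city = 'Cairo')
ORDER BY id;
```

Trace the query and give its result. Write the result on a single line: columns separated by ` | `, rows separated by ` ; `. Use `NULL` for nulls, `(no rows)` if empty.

2 | closed ; 3 | closed ; 7 | closed

Inner query: customers.id where city = 'Cairo'.
Outer: keep orders rows whose customer_id is in that set.
Inner query → {2}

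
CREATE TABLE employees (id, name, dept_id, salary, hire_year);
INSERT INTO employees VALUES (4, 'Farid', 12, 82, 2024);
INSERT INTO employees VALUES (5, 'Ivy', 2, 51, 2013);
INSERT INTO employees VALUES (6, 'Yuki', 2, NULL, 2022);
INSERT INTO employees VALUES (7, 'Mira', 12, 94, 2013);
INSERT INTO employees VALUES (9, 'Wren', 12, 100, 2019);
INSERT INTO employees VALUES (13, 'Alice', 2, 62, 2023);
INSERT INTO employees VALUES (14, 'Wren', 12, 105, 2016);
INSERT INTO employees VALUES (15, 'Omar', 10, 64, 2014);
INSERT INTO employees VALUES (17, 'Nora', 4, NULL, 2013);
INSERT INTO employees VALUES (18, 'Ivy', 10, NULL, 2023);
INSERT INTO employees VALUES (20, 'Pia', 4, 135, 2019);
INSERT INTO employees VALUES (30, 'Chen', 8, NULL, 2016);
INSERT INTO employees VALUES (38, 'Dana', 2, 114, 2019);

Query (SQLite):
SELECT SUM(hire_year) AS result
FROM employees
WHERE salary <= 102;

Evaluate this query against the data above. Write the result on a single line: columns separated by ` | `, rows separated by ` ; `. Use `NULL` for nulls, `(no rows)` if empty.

12106

Rows where salary <= 102 → hire_year values: [2024, 2013, 2013, 2019, 2023, 2014].
SUM of non-NULL values = 12106.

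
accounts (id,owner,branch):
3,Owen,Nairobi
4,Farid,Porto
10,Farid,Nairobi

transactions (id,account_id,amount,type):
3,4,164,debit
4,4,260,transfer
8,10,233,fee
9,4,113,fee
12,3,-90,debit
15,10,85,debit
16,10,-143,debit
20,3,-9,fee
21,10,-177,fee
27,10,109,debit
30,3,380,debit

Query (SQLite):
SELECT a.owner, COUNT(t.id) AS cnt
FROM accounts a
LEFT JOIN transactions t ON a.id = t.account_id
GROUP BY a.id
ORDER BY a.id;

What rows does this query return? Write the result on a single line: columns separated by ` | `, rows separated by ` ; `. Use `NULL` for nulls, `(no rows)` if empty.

Owen | 3 ; Farid | 3 ; Farid | 5

LEFT JOIN keeps every accounts row; unmatched ones get NULL for transactions columns.
Group by accounts.id and compute COUNT(t.id). COUNT(col) of an all-NULL group is 0.
  3: ids {12, 20, 30} → COUNT(t.id)=3
  4: ids {3, 4, 9} → COUNT(t.id)=3
  10: ids {8, 15, 16, 21, 27} → COUNT(t.id)=5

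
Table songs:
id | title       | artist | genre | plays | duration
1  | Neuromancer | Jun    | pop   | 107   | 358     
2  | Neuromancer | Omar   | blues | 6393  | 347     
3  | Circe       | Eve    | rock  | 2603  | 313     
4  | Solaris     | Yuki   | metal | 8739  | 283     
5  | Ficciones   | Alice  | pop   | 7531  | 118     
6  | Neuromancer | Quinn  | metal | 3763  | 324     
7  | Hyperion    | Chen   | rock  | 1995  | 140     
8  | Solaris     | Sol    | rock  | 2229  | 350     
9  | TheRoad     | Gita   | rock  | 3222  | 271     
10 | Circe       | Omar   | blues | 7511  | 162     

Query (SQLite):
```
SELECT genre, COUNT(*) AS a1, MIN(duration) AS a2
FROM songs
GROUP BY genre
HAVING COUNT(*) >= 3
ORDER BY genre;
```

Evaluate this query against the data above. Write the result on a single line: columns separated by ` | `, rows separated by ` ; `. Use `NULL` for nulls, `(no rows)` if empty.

Group songs by genre.
Per group compute: COUNT(*), MIN(duration).
HAVING: drop groups with fewer than 3 rows.
  blues: ids {2, 10} → COUNT(*)=2, MIN(duration)=162
  metal: ids {4, 6} → COUNT(*)=2, MIN(duration)=283
  pop: ids {1, 5} → COUNT(*)=2, MIN(duration)=118
  rock: ids {3, 7, 8, 9} → COUNT(*)=4, MIN(duration)=140

rock | 4 | 140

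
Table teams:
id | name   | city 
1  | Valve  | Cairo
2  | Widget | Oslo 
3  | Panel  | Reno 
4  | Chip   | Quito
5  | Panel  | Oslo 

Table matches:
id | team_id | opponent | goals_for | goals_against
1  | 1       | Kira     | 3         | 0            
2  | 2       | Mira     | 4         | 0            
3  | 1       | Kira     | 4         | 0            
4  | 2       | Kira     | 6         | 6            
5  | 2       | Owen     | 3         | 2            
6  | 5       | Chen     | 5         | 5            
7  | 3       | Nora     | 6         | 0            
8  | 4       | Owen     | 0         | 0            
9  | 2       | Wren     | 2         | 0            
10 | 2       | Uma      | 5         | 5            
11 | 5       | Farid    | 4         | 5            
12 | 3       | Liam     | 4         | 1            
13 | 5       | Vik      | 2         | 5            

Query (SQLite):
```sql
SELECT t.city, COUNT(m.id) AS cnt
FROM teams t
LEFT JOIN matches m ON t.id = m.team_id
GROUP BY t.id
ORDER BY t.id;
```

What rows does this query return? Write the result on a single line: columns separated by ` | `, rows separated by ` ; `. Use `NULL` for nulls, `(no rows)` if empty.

LEFT JOIN keeps every teams row; unmatched ones get NULL for matches columns.
Group by teams.id and compute COUNT(m.id). COUNT(col) of an all-NULL group is 0.
  1: ids {1, 3} → COUNT(m.id)=2
  2: ids {2, 4, 5, 9, 10} → COUNT(m.id)=5
  3: ids {7, 12} → COUNT(m.id)=2
  4: ids {8} → COUNT(m.id)=1
  5: ids {6, 11, 13} → COUNT(m.id)=3

Cairo | 2 ; Oslo | 5 ; Reno | 2 ; Quito | 1 ; Oslo | 3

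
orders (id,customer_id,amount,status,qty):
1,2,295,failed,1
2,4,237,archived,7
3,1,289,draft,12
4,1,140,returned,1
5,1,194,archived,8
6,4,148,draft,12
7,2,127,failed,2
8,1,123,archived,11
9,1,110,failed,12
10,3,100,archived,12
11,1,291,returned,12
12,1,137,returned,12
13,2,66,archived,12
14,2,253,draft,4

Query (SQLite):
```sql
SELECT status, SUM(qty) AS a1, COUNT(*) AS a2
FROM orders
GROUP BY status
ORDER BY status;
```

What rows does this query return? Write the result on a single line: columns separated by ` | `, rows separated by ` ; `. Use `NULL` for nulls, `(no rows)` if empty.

Group orders by status.
Per group compute: SUM(qty), COUNT(*).
  archived: ids {2, 5, 8, 10, 13} → SUM(qty)=50, COUNT(*)=5
  draft: ids {3, 6, 14} → SUM(qty)=28, COUNT(*)=3
  failed: ids {1, 7, 9} → SUM(qty)=15, COUNT(*)=3
  returned: ids {4, 11, 12} → SUM(qty)=25, COUNT(*)=3

archived | 50 | 5 ; draft | 28 | 3 ; failed | 15 | 3 ; returned | 25 | 3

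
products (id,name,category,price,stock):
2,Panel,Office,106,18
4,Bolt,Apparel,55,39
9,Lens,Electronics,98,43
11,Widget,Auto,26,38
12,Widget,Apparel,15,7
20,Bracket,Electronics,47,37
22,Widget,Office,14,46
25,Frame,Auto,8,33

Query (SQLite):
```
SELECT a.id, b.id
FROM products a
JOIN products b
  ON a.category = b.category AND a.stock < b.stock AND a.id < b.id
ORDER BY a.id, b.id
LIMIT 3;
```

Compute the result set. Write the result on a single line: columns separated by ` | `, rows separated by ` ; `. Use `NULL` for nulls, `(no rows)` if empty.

Pairs (a,b) with same category, a.stock < b.stock, a.id < b.id.
category groups: Apparel:{4,12} Auto:{11,25} Electronics:{9,20} Office:{2,22}
Ordered by (a.id, b.id); first 3.

2 | 22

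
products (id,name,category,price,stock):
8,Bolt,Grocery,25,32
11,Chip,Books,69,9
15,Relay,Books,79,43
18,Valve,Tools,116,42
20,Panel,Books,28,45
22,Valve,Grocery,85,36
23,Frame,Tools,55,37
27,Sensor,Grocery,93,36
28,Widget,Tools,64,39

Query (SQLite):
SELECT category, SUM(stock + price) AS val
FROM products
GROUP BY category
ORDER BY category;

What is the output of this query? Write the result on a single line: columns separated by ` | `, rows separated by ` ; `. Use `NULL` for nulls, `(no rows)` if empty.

For each row compute stock + price.
Group by category; take SUM of the expression per group.
  Books: ids {11, 15, 20} → SUM(stock + price)=273
  Grocery: ids {8, 22, 27} → SUM(stock + price)=307
  Tools: ids {18, 23, 28} → SUM(stock + price)=353

Books | 273 ; Grocery | 307 ; Tools | 353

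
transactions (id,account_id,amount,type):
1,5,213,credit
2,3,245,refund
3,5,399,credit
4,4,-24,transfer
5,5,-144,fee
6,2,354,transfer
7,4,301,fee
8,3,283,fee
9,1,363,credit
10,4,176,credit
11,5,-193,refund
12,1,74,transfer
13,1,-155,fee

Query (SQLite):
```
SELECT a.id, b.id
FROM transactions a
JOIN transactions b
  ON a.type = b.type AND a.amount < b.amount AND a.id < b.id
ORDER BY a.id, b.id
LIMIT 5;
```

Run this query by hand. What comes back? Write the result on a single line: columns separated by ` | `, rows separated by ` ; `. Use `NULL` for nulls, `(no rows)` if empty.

1 | 3 ; 1 | 9 ; 4 | 6 ; 4 | 12 ; 5 | 7

Pairs (a,b) with same type, a.amount < b.amount, a.id < b.id.
type groups: credit:{1,3,9,10} fee:{5,7,8,13} refund:{2,11} transfer:{4,6,12}
Ordered by (a.id, b.id); first 5.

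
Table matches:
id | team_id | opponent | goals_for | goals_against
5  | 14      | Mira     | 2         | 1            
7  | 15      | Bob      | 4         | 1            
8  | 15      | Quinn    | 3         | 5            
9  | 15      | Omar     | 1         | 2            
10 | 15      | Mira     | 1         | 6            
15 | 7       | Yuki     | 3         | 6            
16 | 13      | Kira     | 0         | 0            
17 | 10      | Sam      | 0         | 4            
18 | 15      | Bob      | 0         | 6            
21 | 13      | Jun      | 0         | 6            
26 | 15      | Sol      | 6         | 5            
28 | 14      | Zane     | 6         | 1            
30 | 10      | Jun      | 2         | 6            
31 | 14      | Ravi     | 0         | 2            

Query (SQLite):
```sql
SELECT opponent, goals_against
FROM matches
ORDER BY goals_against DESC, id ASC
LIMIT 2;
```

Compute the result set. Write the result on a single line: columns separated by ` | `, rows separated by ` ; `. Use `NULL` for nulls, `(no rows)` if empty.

Mira | 6 ; Yuki | 6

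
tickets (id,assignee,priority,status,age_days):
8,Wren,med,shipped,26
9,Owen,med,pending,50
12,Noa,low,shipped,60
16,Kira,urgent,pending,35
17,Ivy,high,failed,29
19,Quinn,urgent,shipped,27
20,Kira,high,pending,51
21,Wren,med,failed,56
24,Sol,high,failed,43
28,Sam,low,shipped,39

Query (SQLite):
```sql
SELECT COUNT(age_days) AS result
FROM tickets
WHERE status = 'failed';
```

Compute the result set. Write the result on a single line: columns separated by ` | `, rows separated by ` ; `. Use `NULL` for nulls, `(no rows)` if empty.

Rows where status='failed' → age_days values: [29, 56, 43].
COUNT(age_days) counts non-NULL values → 3.

3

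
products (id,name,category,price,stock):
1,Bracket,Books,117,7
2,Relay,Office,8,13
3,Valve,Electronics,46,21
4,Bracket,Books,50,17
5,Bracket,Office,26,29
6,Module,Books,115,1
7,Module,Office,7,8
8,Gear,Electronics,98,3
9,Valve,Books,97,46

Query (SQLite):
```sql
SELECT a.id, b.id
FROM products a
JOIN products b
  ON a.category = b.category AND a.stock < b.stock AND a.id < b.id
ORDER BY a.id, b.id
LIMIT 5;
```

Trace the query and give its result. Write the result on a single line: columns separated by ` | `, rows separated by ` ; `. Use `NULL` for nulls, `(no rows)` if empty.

Pairs (a,b) with same category, a.stock < b.stock, a.id < b.id.
category groups: Books:{1,4,6,9} Electronics:{3,8} Office:{2,5,7}
Ordered by (a.id, b.id); first 5.

1 | 4 ; 1 | 9 ; 2 | 5 ; 4 | 9 ; 6 | 9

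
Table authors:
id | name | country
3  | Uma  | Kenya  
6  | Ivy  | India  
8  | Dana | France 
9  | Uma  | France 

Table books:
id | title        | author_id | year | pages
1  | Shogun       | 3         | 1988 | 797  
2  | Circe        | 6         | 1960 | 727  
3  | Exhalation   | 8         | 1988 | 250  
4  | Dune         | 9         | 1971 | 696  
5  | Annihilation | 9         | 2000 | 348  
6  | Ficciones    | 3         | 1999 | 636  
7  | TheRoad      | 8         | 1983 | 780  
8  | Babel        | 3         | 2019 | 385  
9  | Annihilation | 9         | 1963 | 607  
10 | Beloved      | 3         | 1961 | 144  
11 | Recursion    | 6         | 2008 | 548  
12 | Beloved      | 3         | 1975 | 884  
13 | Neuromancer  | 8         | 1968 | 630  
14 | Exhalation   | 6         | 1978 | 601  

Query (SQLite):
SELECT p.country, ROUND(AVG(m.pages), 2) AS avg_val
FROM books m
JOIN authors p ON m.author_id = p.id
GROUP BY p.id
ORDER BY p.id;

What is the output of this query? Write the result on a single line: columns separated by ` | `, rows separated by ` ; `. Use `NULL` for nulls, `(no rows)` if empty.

Join each books row to its authors via author_id.
Group joined rows by authors.id; compute ROUND(AVG(m.pages), 2) per group.
  3: ids {1, 6, 8, 10, 12} → ROUND(AVG(m.pages), 2)=569.2
  6: ids {2, 11, 14} → ROUND(AVG(m.pages), 2)=625.33
  8: ids {3, 7, 13} → ROUND(AVG(m.pages), 2)=553.33
  9: ids {4, 5, 9} → ROUND(AVG(m.pages), 2)=550.33

Kenya | 569.2 ; India | 625.33 ; France | 553.33 ; France | 550.33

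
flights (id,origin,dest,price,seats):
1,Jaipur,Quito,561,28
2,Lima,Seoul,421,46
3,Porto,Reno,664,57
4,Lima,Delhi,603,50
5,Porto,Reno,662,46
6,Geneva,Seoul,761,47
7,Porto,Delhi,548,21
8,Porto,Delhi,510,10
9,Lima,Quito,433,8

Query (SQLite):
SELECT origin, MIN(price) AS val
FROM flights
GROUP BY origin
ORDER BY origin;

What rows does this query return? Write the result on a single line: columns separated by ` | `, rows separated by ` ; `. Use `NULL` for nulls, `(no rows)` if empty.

Partition flights by origin; compute MIN(price) within each group.
  Geneva: ids {6} → MIN(price)=761
  Jaipur: ids {1} → MIN(price)=561
  Lima: ids {2, 4, 9} → MIN(price)=421
  Porto: ids {3, 5, 7, 8} → MIN(price)=510

Geneva | 761 ; Jaipur | 561 ; Lima | 421 ; Porto | 510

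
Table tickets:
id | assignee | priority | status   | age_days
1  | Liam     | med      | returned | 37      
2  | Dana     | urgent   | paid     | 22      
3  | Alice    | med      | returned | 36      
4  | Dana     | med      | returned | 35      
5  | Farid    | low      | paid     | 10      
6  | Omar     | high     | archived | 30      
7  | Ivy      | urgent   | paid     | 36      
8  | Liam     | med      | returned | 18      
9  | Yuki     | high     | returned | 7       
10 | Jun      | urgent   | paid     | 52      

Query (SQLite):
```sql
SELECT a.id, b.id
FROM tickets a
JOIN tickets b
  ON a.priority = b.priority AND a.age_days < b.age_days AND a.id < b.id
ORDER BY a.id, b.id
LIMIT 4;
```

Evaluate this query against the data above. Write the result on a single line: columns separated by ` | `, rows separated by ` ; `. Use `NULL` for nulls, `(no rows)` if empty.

2 | 7 ; 2 | 10 ; 7 | 10

Pairs (a,b) with same priority, a.age_days < b.age_days, a.id < b.id.
priority groups: high:{6,9} low:{5} med:{1,3,4,8} urgent:{2,7,10}
Ordered by (a.id, b.id); first 4.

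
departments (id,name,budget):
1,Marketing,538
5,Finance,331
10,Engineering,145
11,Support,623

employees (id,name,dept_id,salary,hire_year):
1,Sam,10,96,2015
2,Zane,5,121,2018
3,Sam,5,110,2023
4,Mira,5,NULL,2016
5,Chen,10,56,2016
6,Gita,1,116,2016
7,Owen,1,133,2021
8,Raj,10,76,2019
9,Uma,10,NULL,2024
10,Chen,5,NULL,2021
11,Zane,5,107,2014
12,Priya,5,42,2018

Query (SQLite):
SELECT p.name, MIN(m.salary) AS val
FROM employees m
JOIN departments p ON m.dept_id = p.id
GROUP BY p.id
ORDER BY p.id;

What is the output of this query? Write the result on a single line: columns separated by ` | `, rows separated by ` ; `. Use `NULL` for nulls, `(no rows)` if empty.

Marketing | 116 ; Finance | 42 ; Engineering | 56

Join each employees row to its departments via dept_id.
Group joined rows by departments.id; compute MIN(m.salary) per group.
  1: ids {6, 7} → MIN(m.salary)=116
  5: ids {2, 3, 4, 10, 11, 12} → MIN(m.salary)=42
  10: ids {1, 5, 8, 9} → MIN(m.salary)=56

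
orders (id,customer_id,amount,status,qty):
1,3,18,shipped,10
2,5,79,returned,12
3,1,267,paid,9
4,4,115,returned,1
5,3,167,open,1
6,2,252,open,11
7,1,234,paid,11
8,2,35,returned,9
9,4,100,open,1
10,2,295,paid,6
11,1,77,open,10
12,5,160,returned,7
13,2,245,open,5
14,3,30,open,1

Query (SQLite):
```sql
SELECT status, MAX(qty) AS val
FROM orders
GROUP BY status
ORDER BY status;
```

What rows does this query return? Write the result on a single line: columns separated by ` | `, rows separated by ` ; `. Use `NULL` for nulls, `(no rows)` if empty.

Partition orders by status; compute MAX(qty) within each group.
  open: ids {5, 6, 9, 11, 13, 14} → MAX(qty)=11
  paid: ids {3, 7, 10} → MAX(qty)=11
  returned: ids {2, 4, 8, 12} → MAX(qty)=12
  shipped: ids {1} → MAX(qty)=10

open | 11 ; paid | 11 ; returned | 12 ; shipped | 10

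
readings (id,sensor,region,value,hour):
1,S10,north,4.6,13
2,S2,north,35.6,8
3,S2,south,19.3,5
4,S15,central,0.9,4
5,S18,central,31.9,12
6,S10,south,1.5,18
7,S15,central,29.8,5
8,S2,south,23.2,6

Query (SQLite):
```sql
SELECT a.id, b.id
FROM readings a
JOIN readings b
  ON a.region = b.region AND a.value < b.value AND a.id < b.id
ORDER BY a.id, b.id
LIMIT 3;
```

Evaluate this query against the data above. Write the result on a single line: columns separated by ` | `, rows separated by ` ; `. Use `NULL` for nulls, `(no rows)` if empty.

Pairs (a,b) with same region, a.value < b.value, a.id < b.id.
region groups: central:{4,5,7} north:{1,2} south:{3,6,8}
Ordered by (a.id, b.id); first 3.

1 | 2 ; 3 | 8 ; 4 | 5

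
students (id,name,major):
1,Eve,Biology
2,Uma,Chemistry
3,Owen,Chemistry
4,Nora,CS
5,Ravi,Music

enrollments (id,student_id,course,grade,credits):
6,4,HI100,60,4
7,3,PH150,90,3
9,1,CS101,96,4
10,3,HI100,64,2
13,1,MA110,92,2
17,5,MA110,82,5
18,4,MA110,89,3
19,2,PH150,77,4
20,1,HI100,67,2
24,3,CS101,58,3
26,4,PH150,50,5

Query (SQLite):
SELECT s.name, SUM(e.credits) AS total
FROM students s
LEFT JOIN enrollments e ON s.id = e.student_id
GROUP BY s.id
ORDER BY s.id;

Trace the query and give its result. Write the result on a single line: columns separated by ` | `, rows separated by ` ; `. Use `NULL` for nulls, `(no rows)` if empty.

LEFT JOIN keeps every students row; unmatched ones get NULL for enrollments columns.
Group by students.id and compute SUM(e.credits). SUM over an all-NULL group is NULL.
  1: ids {9, 13, 20} → SUM(e.credits)=8
  2: ids {19} → SUM(e.credits)=4
  3: ids {7, 10, 24} → SUM(e.credits)=8
  4: ids {6, 18, 26} → SUM(e.credits)=12
  5: ids {17} → SUM(e.credits)=5

Eve | 8 ; Uma | 4 ; Owen | 8 ; Nora | 12 ; Ravi | 5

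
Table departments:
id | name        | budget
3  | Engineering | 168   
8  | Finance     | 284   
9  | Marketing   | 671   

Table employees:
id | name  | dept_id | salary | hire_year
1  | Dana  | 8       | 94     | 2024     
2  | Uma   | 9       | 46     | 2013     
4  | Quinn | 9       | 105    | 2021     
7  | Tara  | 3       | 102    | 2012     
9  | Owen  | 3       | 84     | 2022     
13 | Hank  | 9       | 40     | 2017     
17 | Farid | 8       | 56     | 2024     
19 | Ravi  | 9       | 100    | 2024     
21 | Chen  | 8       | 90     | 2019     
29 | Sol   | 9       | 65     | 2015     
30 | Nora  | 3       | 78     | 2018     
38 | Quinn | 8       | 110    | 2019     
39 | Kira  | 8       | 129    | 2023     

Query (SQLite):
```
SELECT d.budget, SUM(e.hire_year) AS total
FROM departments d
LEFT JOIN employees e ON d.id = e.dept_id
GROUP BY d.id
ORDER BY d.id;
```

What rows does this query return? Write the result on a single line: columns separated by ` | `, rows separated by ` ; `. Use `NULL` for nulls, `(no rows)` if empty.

168 | 6052 ; 284 | 10109 ; 671 | 10090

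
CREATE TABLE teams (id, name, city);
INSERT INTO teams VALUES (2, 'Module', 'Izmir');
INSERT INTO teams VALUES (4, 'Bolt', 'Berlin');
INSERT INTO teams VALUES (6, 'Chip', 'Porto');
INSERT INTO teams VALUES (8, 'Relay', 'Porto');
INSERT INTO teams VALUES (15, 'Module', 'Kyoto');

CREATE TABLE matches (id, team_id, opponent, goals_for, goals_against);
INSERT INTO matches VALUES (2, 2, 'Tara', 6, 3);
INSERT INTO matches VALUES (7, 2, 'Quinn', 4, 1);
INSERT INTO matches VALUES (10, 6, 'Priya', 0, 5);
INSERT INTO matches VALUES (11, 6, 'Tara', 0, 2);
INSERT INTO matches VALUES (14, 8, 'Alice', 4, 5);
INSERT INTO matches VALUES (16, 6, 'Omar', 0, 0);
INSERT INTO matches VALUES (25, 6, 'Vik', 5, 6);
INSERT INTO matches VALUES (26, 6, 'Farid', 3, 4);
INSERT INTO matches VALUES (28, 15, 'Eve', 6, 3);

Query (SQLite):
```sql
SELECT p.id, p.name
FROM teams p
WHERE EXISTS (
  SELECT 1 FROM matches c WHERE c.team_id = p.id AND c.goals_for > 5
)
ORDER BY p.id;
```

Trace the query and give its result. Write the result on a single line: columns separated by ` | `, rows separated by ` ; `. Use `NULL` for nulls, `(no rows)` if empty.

For each teams row, check whether any matches with matching team_id has goals_for > 5.
Keep rows where that is true.

2 | Module ; 15 | Module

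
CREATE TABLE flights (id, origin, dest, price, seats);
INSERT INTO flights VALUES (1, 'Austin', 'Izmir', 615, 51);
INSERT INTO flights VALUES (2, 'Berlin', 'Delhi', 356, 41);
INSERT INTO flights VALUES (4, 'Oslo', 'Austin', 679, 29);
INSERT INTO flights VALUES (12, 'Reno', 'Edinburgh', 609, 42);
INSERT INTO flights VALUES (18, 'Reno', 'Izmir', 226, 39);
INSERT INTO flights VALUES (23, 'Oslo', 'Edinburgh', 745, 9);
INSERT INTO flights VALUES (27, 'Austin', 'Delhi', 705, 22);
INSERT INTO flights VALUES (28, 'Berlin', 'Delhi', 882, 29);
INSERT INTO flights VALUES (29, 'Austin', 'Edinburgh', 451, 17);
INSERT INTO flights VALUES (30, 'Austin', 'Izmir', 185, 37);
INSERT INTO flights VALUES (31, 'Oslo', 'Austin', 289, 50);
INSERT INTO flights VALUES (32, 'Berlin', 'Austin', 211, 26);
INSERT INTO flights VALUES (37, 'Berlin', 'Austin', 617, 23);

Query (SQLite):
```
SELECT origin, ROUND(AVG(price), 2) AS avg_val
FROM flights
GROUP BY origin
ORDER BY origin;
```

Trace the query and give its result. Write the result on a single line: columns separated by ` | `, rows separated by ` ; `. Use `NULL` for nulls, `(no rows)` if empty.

Partition flights by origin; compute ROUND(AVG(price), 2) within each group.
  Austin: ids {1, 27, 29, 30} → ROUND(AVG(price), 2)=489
  Berlin: ids {2, 28, 32, 37} → ROUND(AVG(price), 2)=516.5
  Oslo: ids {4, 23, 31} → ROUND(AVG(price), 2)=571
  Reno: ids {12, 18} → ROUND(AVG(price), 2)=417.5

Austin | 489 ; Berlin | 516.5 ; Oslo | 571 ; Reno | 417.5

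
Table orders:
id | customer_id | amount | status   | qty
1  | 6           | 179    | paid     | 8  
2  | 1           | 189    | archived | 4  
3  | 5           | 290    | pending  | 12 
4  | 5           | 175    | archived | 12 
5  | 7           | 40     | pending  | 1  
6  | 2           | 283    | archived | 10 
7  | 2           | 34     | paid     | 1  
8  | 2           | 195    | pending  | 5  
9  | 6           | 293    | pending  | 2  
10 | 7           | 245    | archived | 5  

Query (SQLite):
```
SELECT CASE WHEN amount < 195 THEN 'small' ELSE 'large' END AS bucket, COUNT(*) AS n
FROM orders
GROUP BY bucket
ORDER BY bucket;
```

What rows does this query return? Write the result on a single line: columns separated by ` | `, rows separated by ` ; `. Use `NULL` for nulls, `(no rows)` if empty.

large | 5 ; small | 5

Bucket rows by amount < 195 → 'small' else 'large'; count each bucket.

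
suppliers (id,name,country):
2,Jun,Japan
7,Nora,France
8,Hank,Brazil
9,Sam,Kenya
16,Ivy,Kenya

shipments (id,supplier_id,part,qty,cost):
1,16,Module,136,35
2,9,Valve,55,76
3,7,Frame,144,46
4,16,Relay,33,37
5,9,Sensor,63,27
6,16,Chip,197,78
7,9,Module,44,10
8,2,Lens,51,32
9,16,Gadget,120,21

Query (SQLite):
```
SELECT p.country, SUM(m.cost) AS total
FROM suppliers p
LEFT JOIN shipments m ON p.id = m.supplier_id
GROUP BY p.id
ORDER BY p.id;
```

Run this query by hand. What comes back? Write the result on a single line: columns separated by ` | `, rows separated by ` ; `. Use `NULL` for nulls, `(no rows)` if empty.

LEFT JOIN keeps every suppliers row; unmatched ones get NULL for shipments columns.
Group by suppliers.id and compute SUM(m.cost). SUM over an all-NULL group is NULL.
  2: ids {8} → SUM(m.cost)=32
  7: ids {3} → SUM(m.cost)=46
  8: ids {—} → SUM(m.cost)=NULL
  9: ids {2, 5, 7} → SUM(m.cost)=113
  16: ids {1, 4, 6, 9} → SUM(m.cost)=171

Japan | 32 ; France | 46 ; Brazil | NULL ; Kenya | 113 ; Kenya | 171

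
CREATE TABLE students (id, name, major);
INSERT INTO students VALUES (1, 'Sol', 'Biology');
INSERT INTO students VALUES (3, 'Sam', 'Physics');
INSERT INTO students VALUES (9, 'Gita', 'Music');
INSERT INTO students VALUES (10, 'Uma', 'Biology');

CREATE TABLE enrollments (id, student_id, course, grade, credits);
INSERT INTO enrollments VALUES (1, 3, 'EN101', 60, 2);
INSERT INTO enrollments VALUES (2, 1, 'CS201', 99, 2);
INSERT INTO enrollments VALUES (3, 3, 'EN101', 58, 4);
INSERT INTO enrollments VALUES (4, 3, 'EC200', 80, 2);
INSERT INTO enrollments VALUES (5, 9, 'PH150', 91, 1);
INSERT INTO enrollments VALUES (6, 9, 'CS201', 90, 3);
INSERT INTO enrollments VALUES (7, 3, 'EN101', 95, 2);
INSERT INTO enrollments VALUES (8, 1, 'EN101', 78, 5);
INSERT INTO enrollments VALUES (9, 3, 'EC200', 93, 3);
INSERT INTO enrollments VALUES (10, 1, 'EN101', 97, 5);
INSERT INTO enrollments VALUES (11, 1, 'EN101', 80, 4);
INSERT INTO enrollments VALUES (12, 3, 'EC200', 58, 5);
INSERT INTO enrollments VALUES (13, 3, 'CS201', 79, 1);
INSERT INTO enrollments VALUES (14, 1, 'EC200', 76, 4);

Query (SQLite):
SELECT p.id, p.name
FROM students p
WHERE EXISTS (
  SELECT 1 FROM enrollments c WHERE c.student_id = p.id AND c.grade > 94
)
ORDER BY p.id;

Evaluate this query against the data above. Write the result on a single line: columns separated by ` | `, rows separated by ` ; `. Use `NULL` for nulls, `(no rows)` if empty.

For each students row, check whether any enrollments with matching student_id has grade > 94.
Keep rows where that is true.

1 | Sol ; 3 | Sam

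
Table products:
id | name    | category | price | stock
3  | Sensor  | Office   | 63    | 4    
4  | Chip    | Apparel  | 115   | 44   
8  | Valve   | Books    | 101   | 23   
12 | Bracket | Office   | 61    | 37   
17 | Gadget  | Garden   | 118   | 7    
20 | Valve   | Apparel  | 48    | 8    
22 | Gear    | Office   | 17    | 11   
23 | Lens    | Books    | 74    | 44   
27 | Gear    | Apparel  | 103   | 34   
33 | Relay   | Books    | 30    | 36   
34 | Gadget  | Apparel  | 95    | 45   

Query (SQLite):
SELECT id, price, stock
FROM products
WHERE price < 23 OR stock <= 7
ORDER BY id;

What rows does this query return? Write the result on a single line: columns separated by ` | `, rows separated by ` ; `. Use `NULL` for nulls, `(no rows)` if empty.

price < 23: ids {22}
stock <= 7: ids {3, 17}
Combine with OR.

3 | 63 | 4 ; 17 | 118 | 7 ; 22 | 17 | 11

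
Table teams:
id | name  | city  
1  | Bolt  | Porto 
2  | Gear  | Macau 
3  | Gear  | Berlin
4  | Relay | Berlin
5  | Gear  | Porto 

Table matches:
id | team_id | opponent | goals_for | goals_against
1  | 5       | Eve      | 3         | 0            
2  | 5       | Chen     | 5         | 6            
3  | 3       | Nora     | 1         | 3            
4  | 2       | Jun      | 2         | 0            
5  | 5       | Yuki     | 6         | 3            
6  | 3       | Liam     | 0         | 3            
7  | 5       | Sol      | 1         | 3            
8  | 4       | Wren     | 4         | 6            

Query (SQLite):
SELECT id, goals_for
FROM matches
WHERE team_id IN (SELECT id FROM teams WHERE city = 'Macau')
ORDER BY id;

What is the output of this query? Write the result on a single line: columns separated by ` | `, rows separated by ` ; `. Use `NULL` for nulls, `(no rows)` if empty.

Inner query: teams.id where city = 'Macau'.
Outer: keep matches rows whose team_id is in that set.
Inner query → {2}

4 | 2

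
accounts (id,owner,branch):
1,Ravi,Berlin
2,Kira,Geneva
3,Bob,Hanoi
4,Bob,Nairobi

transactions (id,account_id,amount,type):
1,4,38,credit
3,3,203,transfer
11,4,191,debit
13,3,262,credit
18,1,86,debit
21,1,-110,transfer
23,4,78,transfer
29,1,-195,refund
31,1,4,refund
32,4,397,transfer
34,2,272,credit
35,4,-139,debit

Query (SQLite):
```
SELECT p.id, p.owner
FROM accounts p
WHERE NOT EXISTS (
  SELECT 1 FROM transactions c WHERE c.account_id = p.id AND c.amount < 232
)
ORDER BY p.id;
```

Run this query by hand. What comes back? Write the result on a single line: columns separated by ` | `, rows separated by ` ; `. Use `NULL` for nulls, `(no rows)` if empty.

For each accounts row, check whether any transactions with matching account_id has amount < 232.
Keep rows where that is false.

2 | Kira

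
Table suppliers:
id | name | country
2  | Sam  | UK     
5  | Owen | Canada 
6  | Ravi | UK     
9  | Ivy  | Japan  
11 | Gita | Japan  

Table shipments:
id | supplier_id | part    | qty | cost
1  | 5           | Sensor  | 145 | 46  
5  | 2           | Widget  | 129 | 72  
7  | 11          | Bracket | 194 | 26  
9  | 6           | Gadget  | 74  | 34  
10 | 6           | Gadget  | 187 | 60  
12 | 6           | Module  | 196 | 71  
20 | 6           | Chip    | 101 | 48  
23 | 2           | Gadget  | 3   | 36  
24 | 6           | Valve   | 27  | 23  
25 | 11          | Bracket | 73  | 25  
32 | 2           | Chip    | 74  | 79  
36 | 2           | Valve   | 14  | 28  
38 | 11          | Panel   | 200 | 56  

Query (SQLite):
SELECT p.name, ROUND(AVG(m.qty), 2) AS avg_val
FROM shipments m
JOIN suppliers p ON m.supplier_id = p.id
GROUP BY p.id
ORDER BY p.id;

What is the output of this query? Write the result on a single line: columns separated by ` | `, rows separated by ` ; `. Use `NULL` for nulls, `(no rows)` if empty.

Join each shipments row to its suppliers via supplier_id.
Group joined rows by suppliers.id; compute ROUND(AVG(m.qty), 2) per group.
  2: ids {5, 23, 32, 36} → ROUND(AVG(m.qty), 2)=55
  5: ids {1} → ROUND(AVG(m.qty), 2)=145
  6: ids {9, 10, 12, 20, 24} → ROUND(AVG(m.qty), 2)=117
  11: ids {7, 25, 38} → ROUND(AVG(m.qty), 2)=155.67

Sam | 55 ; Owen | 145 ; Ravi | 117 ; Gita | 155.67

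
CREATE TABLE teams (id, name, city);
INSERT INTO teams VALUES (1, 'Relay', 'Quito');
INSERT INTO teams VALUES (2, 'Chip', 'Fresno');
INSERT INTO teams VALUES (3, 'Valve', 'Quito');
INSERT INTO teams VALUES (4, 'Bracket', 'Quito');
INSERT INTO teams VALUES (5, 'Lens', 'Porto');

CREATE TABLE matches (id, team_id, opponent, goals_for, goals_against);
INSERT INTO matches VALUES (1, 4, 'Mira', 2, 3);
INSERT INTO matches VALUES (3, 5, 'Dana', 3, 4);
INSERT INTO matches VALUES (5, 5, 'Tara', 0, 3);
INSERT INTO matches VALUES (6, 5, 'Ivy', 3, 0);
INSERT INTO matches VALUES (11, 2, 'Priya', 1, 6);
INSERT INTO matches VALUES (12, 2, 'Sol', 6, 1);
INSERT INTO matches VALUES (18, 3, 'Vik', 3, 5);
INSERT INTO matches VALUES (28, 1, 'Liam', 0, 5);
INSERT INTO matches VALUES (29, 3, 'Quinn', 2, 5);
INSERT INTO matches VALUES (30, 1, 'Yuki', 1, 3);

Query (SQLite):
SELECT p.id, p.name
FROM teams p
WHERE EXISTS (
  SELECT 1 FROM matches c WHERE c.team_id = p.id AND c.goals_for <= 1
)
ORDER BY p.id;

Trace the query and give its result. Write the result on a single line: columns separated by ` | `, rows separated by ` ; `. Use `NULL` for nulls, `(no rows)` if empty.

1 | Relay ; 2 | Chip ; 5 | Lens

For each teams row, check whether any matches with matching team_id has goals_for <= 1.
Keep rows where that is true.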